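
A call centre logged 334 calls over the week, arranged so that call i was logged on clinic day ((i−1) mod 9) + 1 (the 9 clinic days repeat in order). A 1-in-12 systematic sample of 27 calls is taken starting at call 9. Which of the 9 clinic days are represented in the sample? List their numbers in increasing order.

Consecutive selections differ by k = 12, so their clinic day numbers differ by 12 mod 9 = 3.
gcd(12, 9) = 3, so the sample visits 9/3 = 3 distinct residues mod 9.
Start 9 is clinic day 9; the clinic days hit are 3, 6, 9.

3, 6, 9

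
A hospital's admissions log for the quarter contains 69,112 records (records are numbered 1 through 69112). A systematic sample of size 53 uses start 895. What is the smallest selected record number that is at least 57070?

58271

k = 69112/53 = 1304
Steps past start: ⌈(57070 − 895)/1304⌉ = ⌈56175/1304⌉ = 44
Selected record: 895 + 44×1304 = 58271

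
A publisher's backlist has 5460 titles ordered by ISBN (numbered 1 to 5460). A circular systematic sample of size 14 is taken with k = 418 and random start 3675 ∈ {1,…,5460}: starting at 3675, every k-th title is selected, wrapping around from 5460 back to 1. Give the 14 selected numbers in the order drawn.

Selection 1: 3675
Selection 2: 3675 + 418 = 4093
Selection 3: 4093 + 418 = 4511
Selection 4: 4511 + 418 = 4929
Selection 5: 4929 + 418 = 5347
Selection 6: 5347 + 418 = 5765 → 5765 − 5460 = 305
Selection 7: 305 + 418 = 723
Selection 8: 723 + 418 = 1141
Selection 9: 1141 + 418 = 1559
Selection 10: 1559 + 418 = 1977
Selection 11: 1977 + 418 = 2395
Selection 12: 2395 + 418 = 2813
Selection 13: 2813 + 418 = 3231
Selection 14: 3231 + 418 = 3649

3675, 4093, 4511, 4929, 5347, 305, 723, 1141, 1559, 1977, 2395, 2813, 3231, 3649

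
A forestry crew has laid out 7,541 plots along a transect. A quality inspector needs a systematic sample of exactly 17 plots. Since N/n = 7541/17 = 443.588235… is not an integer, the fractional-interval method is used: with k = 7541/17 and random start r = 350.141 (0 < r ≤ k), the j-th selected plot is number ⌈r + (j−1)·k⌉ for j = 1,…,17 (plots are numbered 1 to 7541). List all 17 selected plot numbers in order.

351, 794, 1238, 1681, 2125, 2569, 3012, 3456, 3899, 4343, 4787, 5230, 5674, 6117, 6561, 7004, 7448

j=1: r + 0k = 350.141 → ⌈·⌉ = 351
j=2: r + 1k = 793.729235… → ⌈·⌉ = 794
j=3: r + 2k = 1237.317470… → ⌈·⌉ = 1238
j=4: r + 3k = 1680.905705… → ⌈·⌉ = 1681
j=5: r + 4k = 2124.493941… → ⌈·⌉ = 2125
j=6: r + 5k = 2568.082176… → ⌈·⌉ = 2569
j=7: r + 6k = 3011.670411… → ⌈·⌉ = 3012
j=8: r + 7k = 3455.258647… → ⌈·⌉ = 3456
j=9: r + 8k = 3898.846882… → ⌈·⌉ = 3899
j=10: r + 9k = 4342.435117… → ⌈·⌉ = 4343
j=11: r + 10k = 4786.023352… → ⌈·⌉ = 4787
j=12: r + 11k = 5229.611588… → ⌈·⌉ = 5230
j=13: r + 12k = 5673.199823… → ⌈·⌉ = 5674
j=14: r + 13k = 6116.788058… → ⌈·⌉ = 6117
j=15: r + 14k = 6560.376294… → ⌈·⌉ = 6561
j=16: r + 15k = 7003.964529… → ⌈·⌉ = 7004
j=17: r + 16k = 7447.552764… → ⌈·⌉ = 7448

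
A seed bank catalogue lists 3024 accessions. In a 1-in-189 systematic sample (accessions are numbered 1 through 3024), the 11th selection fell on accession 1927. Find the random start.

37

k = 189
r = 1927 − (11−1)×189 = 1927 − 1890 = 37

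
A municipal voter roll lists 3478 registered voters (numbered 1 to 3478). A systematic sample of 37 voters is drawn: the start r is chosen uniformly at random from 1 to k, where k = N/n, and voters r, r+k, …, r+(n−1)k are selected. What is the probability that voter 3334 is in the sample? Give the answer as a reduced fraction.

1/94

k = 3478/37 = 94.
Voter 3334 is selected iff r ≡ 3334 (mod 94); exactly one such r in {1,…,94}.
Inclusion probability = 1/94.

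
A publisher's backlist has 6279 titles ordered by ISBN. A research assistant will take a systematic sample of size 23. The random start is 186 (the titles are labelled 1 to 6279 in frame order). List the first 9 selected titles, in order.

186, 459, 732, 1005, 1278, 1551, 1824, 2097, 2370

k = N/n = 6279/23 = 273
title 1: 186
title 2: 186 + 273 = 459
title 3: 459 + 273 = 732
title 4: 732 + 273 = 1005
title 5: 1005 + 273 = 1278
title 6: 1278 + 273 = 1551
title 7: 1551 + 273 = 1824
title 8: 1824 + 273 = 2097
title 9: 2097 + 273 = 2370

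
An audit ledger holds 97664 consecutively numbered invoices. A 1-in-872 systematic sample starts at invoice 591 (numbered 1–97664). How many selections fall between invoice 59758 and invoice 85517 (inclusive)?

k = 872
First selection ≥ 59758: 591 + ⌈(59758−591)/872⌉·872 = 591 + 68×872 = 59887
Last selection ≤ 85517: 591 + ⌊(85517−591)/872⌋·872 = 591 + 97×872 = 85175
Count = 97 − 68 + 1 = 30

30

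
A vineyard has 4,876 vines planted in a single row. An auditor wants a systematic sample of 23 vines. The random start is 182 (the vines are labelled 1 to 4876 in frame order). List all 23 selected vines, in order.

k = N/n = 4876/23 = 212
vine 1: 182
vine 2: 182 + 212 = 394
vine 3: 394 + 212 = 606
vine 4: 606 + 212 = 818
vine 5: 818 + 212 = 1030
vine 6: 1030 + 212 = 1242
vine 7: 1242 + 212 = 1454
vine 8: 1454 + 212 = 1666
vine 9: 1666 + 212 = 1878
vine 10: 1878 + 212 = 2090
vine 11: 2090 + 212 = 2302
vine 12: 2302 + 212 = 2514
vine 13: 2514 + 212 = 2726
vine 14: 2726 + 212 = 2938
vine 15: 2938 + 212 = 3150
vine 16: 3150 + 212 = 3362
vine 17: 3362 + 212 = 3574
vine 18: 3574 + 212 = 3786
vine 19: 3786 + 212 = 3998
vine 20: 3998 + 212 = 4210
vine 21: 4210 + 212 = 4422
vine 22: 4422 + 212 = 4634
vine 23: 4634 + 212 = 4846

182, 394, 606, 818, 1030, 1242, 1454, 1666, 1878, 2090, 2302, 2514, 2726, 2938, 3150, 3362, 3574, 3786, 3998, 4210, 4422, 4634, 4846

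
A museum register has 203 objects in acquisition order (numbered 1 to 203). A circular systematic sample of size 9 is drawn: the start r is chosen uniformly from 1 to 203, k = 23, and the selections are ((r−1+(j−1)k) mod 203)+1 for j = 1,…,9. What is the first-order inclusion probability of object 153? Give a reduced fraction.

For each position j, as r ranges over 1…203 the j-th selection hits every object exactly once, so object 153 is selected for exactly 9 of the 203 starts.
Inclusion probability = 9/203.

9/203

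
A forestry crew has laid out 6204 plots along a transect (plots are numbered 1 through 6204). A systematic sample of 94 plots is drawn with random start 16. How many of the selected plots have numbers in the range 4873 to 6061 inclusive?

18

k = 6204/94 = 66
First selection ≥ 4873: 16 + ⌈(4873−16)/66⌉·66 = 16 + 74×66 = 4900
Last selection ≤ 6061: 16 + ⌊(6061−16)/66⌋·66 = 16 + 91×66 = 6022
Count = 91 − 74 + 1 = 18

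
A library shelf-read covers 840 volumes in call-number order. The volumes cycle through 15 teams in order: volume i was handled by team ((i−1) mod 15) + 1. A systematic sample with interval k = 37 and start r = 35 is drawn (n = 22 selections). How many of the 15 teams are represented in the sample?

Consecutive selections differ by k = 37, so their team numbers differ by 37 mod 15 = 7.
gcd(37, 15) = 1, so the sample visits 15/1 = 15 distinct residues mod 15.
Start 35 is team 5; the teams hit are 1, 2, 3, 4, 5, 6, 7, 8, 9, 10, 11, 12, 13, 14, 15.

15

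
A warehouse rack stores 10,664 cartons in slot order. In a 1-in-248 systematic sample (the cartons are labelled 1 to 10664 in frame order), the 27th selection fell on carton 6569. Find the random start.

k = 248
r = 6569 − (27−1)×248 = 6569 − 6448 = 121

121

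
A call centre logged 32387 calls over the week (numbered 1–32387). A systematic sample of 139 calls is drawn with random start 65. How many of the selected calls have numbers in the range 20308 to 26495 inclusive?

k = 32387/139 = 233
First selection ≥ 20308: 65 + ⌈(20308−65)/233⌉·233 = 65 + 87×233 = 20336
Last selection ≤ 26495: 65 + ⌊(26495−65)/233⌋·233 = 65 + 113×233 = 26394
Count = 113 − 87 + 1 = 27

27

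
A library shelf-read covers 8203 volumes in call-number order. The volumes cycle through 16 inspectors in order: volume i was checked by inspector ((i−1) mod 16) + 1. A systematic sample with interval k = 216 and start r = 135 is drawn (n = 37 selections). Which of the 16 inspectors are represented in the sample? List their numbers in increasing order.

7, 15

Consecutive selections differ by k = 216, so their inspector numbers differ by 216 mod 16 = 8.
gcd(216, 16) = 8, so the sample visits 16/8 = 2 distinct residues mod 16.
Start 135 is inspector 7; the inspectors hit are 7, 15.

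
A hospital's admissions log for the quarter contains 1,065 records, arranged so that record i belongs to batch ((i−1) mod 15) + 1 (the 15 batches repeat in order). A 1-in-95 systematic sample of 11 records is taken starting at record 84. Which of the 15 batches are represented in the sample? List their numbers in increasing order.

4, 9, 14

Consecutive selections differ by k = 95, so their batch numbers differ by 95 mod 15 = 5.
gcd(95, 15) = 5, so the sample visits 15/5 = 3 distinct residues mod 15.
Start 84 is batch 9; the batches hit are 4, 9, 14.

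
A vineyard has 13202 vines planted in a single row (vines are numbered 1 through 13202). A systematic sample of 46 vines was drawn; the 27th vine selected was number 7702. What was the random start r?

k = 13202/46 = 287
r = 7702 − (27−1)×287 = 7702 − 7462 = 240

240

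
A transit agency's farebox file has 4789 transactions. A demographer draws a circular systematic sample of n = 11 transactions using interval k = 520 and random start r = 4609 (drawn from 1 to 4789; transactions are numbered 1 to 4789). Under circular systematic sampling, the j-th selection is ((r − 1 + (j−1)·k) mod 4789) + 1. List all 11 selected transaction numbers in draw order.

4609, 340, 860, 1380, 1900, 2420, 2940, 3460, 3980, 4500, 231

Selection 1: 4609
Selection 2: 4609 + 520 = 5129 → 5129 − 4789 = 340
Selection 3: 340 + 520 = 860
Selection 4: 860 + 520 = 1380
Selection 5: 1380 + 520 = 1900
Selection 6: 1900 + 520 = 2420
Selection 7: 2420 + 520 = 2940
Selection 8: 2940 + 520 = 3460
Selection 9: 3460 + 520 = 3980
Selection 10: 3980 + 520 = 4500
Selection 11: 4500 + 520 = 5020 → 5020 − 4789 = 231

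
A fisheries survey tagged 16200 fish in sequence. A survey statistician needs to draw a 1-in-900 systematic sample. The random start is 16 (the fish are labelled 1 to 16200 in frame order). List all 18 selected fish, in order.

fish 1: 16
fish 2: 16 + 900 = 916
fish 3: 916 + 900 = 1816
fish 4: 1816 + 900 = 2716
fish 5: 2716 + 900 = 3616
fish 6: 3616 + 900 = 4516
fish 7: 4516 + 900 = 5416
fish 8: 5416 + 900 = 6316
fish 9: 6316 + 900 = 7216
fish 10: 7216 + 900 = 8116
fish 11: 8116 + 900 = 9016
fish 12: 9016 + 900 = 9916
fish 13: 9916 + 900 = 10816
fish 14: 10816 + 900 = 11716
fish 15: 11716 + 900 = 12616
fish 16: 12616 + 900 = 13516
fish 17: 13516 + 900 = 14416
fish 18: 14416 + 900 = 15316

16, 916, 1816, 2716, 3616, 4516, 5416, 6316, 7216, 8116, 9016, 9916, 10816, 11716, 12616, 13516, 14416, 15316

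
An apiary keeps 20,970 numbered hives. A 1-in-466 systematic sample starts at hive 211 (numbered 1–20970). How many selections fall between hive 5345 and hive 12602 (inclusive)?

15

k = 466
First selection ≥ 5345: 211 + ⌈(5345−211)/466⌉·466 = 211 + 12×466 = 5803
Last selection ≤ 12602: 211 + ⌊(12602−211)/466⌋·466 = 211 + 26×466 = 12327
Count = 26 − 12 + 1 = 15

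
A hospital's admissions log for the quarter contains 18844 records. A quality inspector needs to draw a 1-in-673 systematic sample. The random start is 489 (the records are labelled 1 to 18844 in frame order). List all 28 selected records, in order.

489, 1162, 1835, 2508, 3181, 3854, 4527, 5200, 5873, 6546, 7219, 7892, 8565, 9238, 9911, 10584, 11257, 11930, 12603, 13276, 13949, 14622, 15295, 15968, 16641, 17314, 17987, 18660

record 1: 489
record 2: 489 + 673 = 1162
record 3: 1162 + 673 = 1835
record 4: 1835 + 673 = 2508
record 5: 2508 + 673 = 3181
record 6: 3181 + 673 = 3854
record 7: 3854 + 673 = 4527
record 8: 4527 + 673 = 5200
record 9: 5200 + 673 = 5873
record 10: 5873 + 673 = 6546
record 11: 6546 + 673 = 7219
record 12: 7219 + 673 = 7892
record 13: 7892 + 673 = 8565
record 14: 8565 + 673 = 9238
record 15: 9238 + 673 = 9911
record 16: 9911 + 673 = 10584
record 17: 10584 + 673 = 11257
record 18: 11257 + 673 = 11930
record 19: 11930 + 673 = 12603
record 20: 12603 + 673 = 13276
record 21: 13276 + 673 = 13949
record 22: 13949 + 673 = 14622
record 23: 14622 + 673 = 15295
record 24: 15295 + 673 = 15968
record 25: 15968 + 673 = 16641
record 26: 16641 + 673 = 17314
record 27: 17314 + 673 = 17987
record 28: 17987 + 673 = 18660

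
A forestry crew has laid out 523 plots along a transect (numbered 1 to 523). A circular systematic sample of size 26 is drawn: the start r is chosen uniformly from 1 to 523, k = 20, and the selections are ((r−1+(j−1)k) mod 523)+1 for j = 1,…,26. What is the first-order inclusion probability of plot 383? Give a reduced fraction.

For each position j, as r ranges over 1…523 the j-th selection hits every plot exactly once, so plot 383 is selected for exactly 26 of the 523 starts.
Inclusion probability = 26/523.

26/523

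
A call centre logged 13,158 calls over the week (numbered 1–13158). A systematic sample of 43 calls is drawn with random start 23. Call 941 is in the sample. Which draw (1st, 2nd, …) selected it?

k = 13158/43 = 306
position = (941 − 23)/306 + 1 = 918/306 + 1 = 3 + 1 = 4

4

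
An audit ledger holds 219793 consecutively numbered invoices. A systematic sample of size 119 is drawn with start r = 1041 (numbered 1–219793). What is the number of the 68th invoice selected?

k = 219793/119 = 1847
68th selection = r + (68−1)·k = 1041 + 67×1847 = 1041 + 123749 = 124790

124790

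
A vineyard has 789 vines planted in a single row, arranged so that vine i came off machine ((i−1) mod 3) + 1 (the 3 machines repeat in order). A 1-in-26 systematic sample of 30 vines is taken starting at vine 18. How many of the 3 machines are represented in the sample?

3

Consecutive selections differ by k = 26, so their machine numbers differ by 26 mod 3 = 2.
gcd(26, 3) = 1, so the sample visits 3/1 = 3 distinct residues mod 3.
Start 18 is machine 3; the machines hit are 1, 2, 3.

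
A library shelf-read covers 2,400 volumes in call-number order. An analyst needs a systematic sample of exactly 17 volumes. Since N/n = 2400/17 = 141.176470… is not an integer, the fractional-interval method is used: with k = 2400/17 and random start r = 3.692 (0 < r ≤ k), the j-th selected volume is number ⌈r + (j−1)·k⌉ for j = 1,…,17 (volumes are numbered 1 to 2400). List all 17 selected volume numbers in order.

4, 145, 287, 428, 569, 710, 851, 992, 1134, 1275, 1416, 1557, 1698, 1839, 1981, 2122, 2263

j=1: r + 0k = 3.692 → ⌈·⌉ = 4
j=2: r + 1k = 144.868470… → ⌈·⌉ = 145
j=3: r + 2k = 286.044941… → ⌈·⌉ = 287
j=4: r + 3k = 427.221411… → ⌈·⌉ = 428
j=5: r + 4k = 568.397882… → ⌈·⌉ = 569
j=6: r + 5k = 709.574352… → ⌈·⌉ = 710
j=7: r + 6k = 850.750823… → ⌈·⌉ = 851
j=8: r + 7k = 991.927294… → ⌈·⌉ = 992
j=9: r + 8k = 1133.103764… → ⌈·⌉ = 1134
j=10: r + 9k = 1274.280235… → ⌈·⌉ = 1275
j=11: r + 10k = 1415.456705… → ⌈·⌉ = 1416
j=12: r + 11k = 1556.633176… → ⌈·⌉ = 1557
j=13: r + 12k = 1697.809647… → ⌈·⌉ = 1698
j=14: r + 13k = 1838.986117… → ⌈·⌉ = 1839
j=15: r + 14k = 1980.162588… → ⌈·⌉ = 1981
j=16: r + 15k = 2121.339058… → ⌈·⌉ = 2122
j=17: r + 16k = 2262.515529… → ⌈·⌉ = 2263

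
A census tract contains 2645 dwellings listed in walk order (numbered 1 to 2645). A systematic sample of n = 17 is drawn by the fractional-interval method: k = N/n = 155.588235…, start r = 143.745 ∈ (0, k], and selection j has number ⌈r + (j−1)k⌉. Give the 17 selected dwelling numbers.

j=1: r + 0k = 143.745 → ⌈·⌉ = 144
j=2: r + 1k = 299.333235… → ⌈·⌉ = 300
j=3: r + 2k = 454.921470… → ⌈·⌉ = 455
j=4: r + 3k = 610.509705… → ⌈·⌉ = 611
j=5: r + 4k = 766.097941… → ⌈·⌉ = 767
j=6: r + 5k = 921.686176… → ⌈·⌉ = 922
j=7: r + 6k = 1077.274411… → ⌈·⌉ = 1078
j=8: r + 7k = 1232.862647… → ⌈·⌉ = 1233
j=9: r + 8k = 1388.450882… → ⌈·⌉ = 1389
j=10: r + 9k = 1544.039117… → ⌈·⌉ = 1545
j=11: r + 10k = 1699.627352… → ⌈·⌉ = 1700
j=12: r + 11k = 1855.215588… → ⌈·⌉ = 1856
j=13: r + 12k = 2010.803823… → ⌈·⌉ = 2011
j=14: r + 13k = 2166.392058… → ⌈·⌉ = 2167
j=15: r + 14k = 2321.980294… → ⌈·⌉ = 2322
j=16: r + 15k = 2477.568529… → ⌈·⌉ = 2478
j=17: r + 16k = 2633.156764… → ⌈·⌉ = 2634

144, 300, 455, 611, 767, 922, 1078, 1233, 1389, 1545, 1700, 1856, 2011, 2167, 2322, 2478, 2634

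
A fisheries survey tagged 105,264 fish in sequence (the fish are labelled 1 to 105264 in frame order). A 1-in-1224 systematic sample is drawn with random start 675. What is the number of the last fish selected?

k = 1224
86th selection = r + (86−1)·k = 675 + 85×1224 = 675 + 104040 = 104715

104715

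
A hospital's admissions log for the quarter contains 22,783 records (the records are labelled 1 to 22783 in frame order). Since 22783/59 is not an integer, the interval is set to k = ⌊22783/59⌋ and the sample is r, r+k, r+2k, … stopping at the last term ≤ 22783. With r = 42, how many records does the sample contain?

k = ⌊22783/59⌋ = 386
Achieved size = ⌊(22783 − 42)/386⌋ + 1 = ⌊22741/386⌋ + 1 = 58 + 1 = 59
(last selection: 42 + 58×386 = 22430 ≤ 22783; next would be 22816 > 22783)

59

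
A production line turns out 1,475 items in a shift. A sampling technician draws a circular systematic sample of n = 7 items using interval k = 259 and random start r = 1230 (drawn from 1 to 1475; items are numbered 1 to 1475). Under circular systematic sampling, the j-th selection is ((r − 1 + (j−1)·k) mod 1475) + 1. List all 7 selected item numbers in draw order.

1230, 14, 273, 532, 791, 1050, 1309

Selection 1: 1230
Selection 2: 1230 + 259 = 1489 → 1489 − 1475 = 14
Selection 3: 14 + 259 = 273
Selection 4: 273 + 259 = 532
Selection 5: 532 + 259 = 791
Selection 6: 791 + 259 = 1050
Selection 7: 1050 + 259 = 1309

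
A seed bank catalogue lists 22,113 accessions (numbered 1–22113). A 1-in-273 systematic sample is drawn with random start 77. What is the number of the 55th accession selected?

14819

k = 273
55th selection = r + (55−1)·k = 77 + 54×273 = 77 + 14742 = 14819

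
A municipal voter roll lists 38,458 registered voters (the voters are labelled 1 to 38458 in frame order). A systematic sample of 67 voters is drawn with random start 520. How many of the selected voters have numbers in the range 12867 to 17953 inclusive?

k = 38458/67 = 574
First selection ≥ 12867: 520 + ⌈(12867−520)/574⌉·574 = 520 + 22×574 = 13148
Last selection ≤ 17953: 520 + ⌊(17953−520)/574⌋·574 = 520 + 30×574 = 17740
Count = 30 − 22 + 1 = 9

9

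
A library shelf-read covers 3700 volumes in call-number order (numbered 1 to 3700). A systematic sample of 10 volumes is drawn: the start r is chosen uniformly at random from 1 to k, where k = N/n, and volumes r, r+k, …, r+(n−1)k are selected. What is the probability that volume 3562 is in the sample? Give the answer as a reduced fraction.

1/370

k = 3700/10 = 370.
Volume 3562 is selected iff r ≡ 3562 (mod 370); exactly one such r in {1,…,370}.
Inclusion probability = 1/370.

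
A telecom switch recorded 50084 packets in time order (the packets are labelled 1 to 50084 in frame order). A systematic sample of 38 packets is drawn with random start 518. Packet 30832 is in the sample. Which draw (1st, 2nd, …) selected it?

k = 50084/38 = 1318
position = (30832 − 518)/1318 + 1 = 30314/1318 + 1 = 23 + 1 = 24

24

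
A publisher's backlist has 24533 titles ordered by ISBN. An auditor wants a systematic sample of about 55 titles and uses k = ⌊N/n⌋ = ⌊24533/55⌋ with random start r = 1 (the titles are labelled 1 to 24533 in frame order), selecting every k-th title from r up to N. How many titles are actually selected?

k = ⌊24533/55⌋ = 446
Achieved size = ⌊(24533 − 1)/446⌋ + 1 = ⌊24532/446⌋ + 1 = 55 + 1 = 56
(last selection: 1 + 55×446 = 24531 ≤ 24533; next would be 24977 > 24533)

56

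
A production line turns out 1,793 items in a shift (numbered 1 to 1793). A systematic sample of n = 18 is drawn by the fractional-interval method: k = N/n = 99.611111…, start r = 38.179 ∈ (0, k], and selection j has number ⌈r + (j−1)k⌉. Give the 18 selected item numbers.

39, 138, 238, 338, 437, 537, 636, 736, 836, 935, 1035, 1134, 1234, 1334, 1433, 1533, 1632, 1732

j=1: r + 0k = 38.179 → ⌈·⌉ = 39
j=2: r + 1k = 137.790111… → ⌈·⌉ = 138
j=3: r + 2k = 237.401222… → ⌈·⌉ = 238
j=4: r + 3k = 337.012333… → ⌈·⌉ = 338
j=5: r + 4k = 436.623444… → ⌈·⌉ = 437
j=6: r + 5k = 536.234555… → ⌈·⌉ = 537
j=7: r + 6k = 635.845666… → ⌈·⌉ = 636
j=8: r + 7k = 735.456777… → ⌈·⌉ = 736
j=9: r + 8k = 835.067888… → ⌈·⌉ = 836
j=10: r + 9k = 934.679 → ⌈·⌉ = 935
j=11: r + 10k = 1034.290111… → ⌈·⌉ = 1035
j=12: r + 11k = 1133.901222… → ⌈·⌉ = 1134
j=13: r + 12k = 1233.512333… → ⌈·⌉ = 1234
j=14: r + 13k = 1333.123444… → ⌈·⌉ = 1334
j=15: r + 14k = 1432.734555… → ⌈·⌉ = 1433
j=16: r + 15k = 1532.345666… → ⌈·⌉ = 1533
j=17: r + 16k = 1631.956777… → ⌈·⌉ = 1632
j=18: r + 17k = 1731.567888… → ⌈·⌉ = 1732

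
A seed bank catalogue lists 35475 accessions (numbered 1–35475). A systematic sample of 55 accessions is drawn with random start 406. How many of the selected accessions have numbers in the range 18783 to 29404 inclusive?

16

k = 35475/55 = 645
First selection ≥ 18783: 406 + ⌈(18783−406)/645⌉·645 = 406 + 29×645 = 19111
Last selection ≤ 29404: 406 + ⌊(29404−406)/645⌋·645 = 406 + 44×645 = 28786
Count = 44 − 29 + 1 = 16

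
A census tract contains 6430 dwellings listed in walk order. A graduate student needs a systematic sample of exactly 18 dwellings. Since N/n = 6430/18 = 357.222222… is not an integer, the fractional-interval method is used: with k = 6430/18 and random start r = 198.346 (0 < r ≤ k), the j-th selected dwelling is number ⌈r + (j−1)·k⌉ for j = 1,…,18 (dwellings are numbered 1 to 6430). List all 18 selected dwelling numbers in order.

j=1: r + 0k = 198.346 → ⌈·⌉ = 199
j=2: r + 1k = 555.568222… → ⌈·⌉ = 556
j=3: r + 2k = 912.790444… → ⌈·⌉ = 913
j=4: r + 3k = 1270.012666… → ⌈·⌉ = 1271
j=5: r + 4k = 1627.234888… → ⌈·⌉ = 1628
j=6: r + 5k = 1984.457111… → ⌈·⌉ = 1985
j=7: r + 6k = 2341.679333… → ⌈·⌉ = 2342
j=8: r + 7k = 2698.901555… → ⌈·⌉ = 2699
j=9: r + 8k = 3056.123777… → ⌈·⌉ = 3057
j=10: r + 9k = 3413.346 → ⌈·⌉ = 3414
j=11: r + 10k = 3770.568222… → ⌈·⌉ = 3771
j=12: r + 11k = 4127.790444… → ⌈·⌉ = 4128
j=13: r + 12k = 4485.012666… → ⌈·⌉ = 4486
j=14: r + 13k = 4842.234888… → ⌈·⌉ = 4843
j=15: r + 14k = 5199.457111… → ⌈·⌉ = 5200
j=16: r + 15k = 5556.679333… → ⌈·⌉ = 5557
j=17: r + 16k = 5913.901555… → ⌈·⌉ = 5914
j=18: r + 17k = 6271.123777… → ⌈·⌉ = 6272

199, 556, 913, 1271, 1628, 1985, 2342, 2699, 3057, 3414, 3771, 4128, 4486, 4843, 5200, 5557, 5914, 6272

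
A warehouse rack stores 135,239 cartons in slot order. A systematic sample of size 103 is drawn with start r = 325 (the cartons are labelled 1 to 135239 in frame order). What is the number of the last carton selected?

134251

k = 135239/103 = 1313
103rd selection = r + (103−1)·k = 325 + 102×1313 = 325 + 133926 = 134251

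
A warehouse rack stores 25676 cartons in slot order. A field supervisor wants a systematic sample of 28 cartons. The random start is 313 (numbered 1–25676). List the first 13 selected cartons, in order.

313, 1230, 2147, 3064, 3981, 4898, 5815, 6732, 7649, 8566, 9483, 10400, 11317

k = N/n = 25676/28 = 917
carton 1: 313
carton 2: 313 + 917 = 1230
carton 3: 1230 + 917 = 2147
carton 4: 2147 + 917 = 3064
carton 5: 3064 + 917 = 3981
carton 6: 3981 + 917 = 4898
carton 7: 4898 + 917 = 5815
carton 8: 5815 + 917 = 6732
carton 9: 6732 + 917 = 7649
carton 10: 7649 + 917 = 8566
carton 11: 8566 + 917 = 9483
carton 12: 9483 + 917 = 10400
carton 13: 10400 + 917 = 11317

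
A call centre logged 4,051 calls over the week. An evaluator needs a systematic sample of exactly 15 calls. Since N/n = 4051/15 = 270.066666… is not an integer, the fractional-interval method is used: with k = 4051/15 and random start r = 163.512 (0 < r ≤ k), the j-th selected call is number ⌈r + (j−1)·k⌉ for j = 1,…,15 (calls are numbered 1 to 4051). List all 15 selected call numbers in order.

j=1: r + 0k = 163.512 → ⌈·⌉ = 164
j=2: r + 1k = 433.578666… → ⌈·⌉ = 434
j=3: r + 2k = 703.645333… → ⌈·⌉ = 704
j=4: r + 3k = 973.712 → ⌈·⌉ = 974
j=5: r + 4k = 1243.778666… → ⌈·⌉ = 1244
j=6: r + 5k = 1513.845333… → ⌈·⌉ = 1514
j=7: r + 6k = 1783.912 → ⌈·⌉ = 1784
j=8: r + 7k = 2053.978666… → ⌈·⌉ = 2054
j=9: r + 8k = 2324.045333… → ⌈·⌉ = 2325
j=10: r + 9k = 2594.112 → ⌈·⌉ = 2595
j=11: r + 10k = 2864.178666… → ⌈·⌉ = 2865
j=12: r + 11k = 3134.245333… → ⌈·⌉ = 3135
j=13: r + 12k = 3404.312 → ⌈·⌉ = 3405
j=14: r + 13k = 3674.378666… → ⌈·⌉ = 3675
j=15: r + 14k = 3944.445333… → ⌈·⌉ = 3945

164, 434, 704, 974, 1244, 1514, 1784, 2054, 2325, 2595, 2865, 3135, 3405, 3675, 3945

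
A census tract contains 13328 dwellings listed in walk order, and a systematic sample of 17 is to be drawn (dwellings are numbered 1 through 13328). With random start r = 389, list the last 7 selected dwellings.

8229, 9013, 9797, 10581, 11365, 12149, 12933

k = N/n = 13328/17 = 784
11th selection = 389 + 10×784 = 8229
12th: 8229 + 784 = 9013
13th: 9013 + 784 = 9797
14th: 9797 + 784 = 10581
15th: 10581 + 784 = 11365
16th: 11365 + 784 = 12149
17th: 12149 + 784 = 12933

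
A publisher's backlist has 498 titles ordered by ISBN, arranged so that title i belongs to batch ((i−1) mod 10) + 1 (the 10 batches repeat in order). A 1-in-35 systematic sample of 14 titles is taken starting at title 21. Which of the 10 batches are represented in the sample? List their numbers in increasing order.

Consecutive selections differ by k = 35, so their batch numbers differ by 35 mod 10 = 5.
gcd(35, 10) = 5, so the sample visits 10/5 = 2 distinct residues mod 10.
Start 21 is batch 1; the batches hit are 1, 6.

1, 6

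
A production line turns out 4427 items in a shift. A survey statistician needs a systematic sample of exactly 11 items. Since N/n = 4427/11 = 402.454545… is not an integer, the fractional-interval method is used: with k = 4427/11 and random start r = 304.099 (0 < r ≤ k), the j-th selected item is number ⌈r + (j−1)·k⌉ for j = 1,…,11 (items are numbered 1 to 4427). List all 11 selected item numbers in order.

305, 707, 1110, 1512, 1914, 2317, 2719, 3122, 3524, 3927, 4329

j=1: r + 0k = 304.099 → ⌈·⌉ = 305
j=2: r + 1k = 706.553545… → ⌈·⌉ = 707
j=3: r + 2k = 1109.008090… → ⌈·⌉ = 1110
j=4: r + 3k = 1511.462636… → ⌈·⌉ = 1512
j=5: r + 4k = 1913.917181… → ⌈·⌉ = 1914
j=6: r + 5k = 2316.371727… → ⌈·⌉ = 2317
j=7: r + 6k = 2718.826272… → ⌈·⌉ = 2719
j=8: r + 7k = 3121.280818… → ⌈·⌉ = 3122
j=9: r + 8k = 3523.735363… → ⌈·⌉ = 3524
j=10: r + 9k = 3926.189909… → ⌈·⌉ = 3927
j=11: r + 10k = 4328.644454… → ⌈·⌉ = 4329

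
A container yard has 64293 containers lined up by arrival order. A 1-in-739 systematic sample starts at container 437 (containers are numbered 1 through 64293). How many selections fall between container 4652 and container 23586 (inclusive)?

26

k = 739
First selection ≥ 4652: 437 + ⌈(4652−437)/739⌉·739 = 437 + 6×739 = 4871
Last selection ≤ 23586: 437 + ⌊(23586−437)/739⌋·739 = 437 + 31×739 = 23346
Count = 31 − 6 + 1 = 26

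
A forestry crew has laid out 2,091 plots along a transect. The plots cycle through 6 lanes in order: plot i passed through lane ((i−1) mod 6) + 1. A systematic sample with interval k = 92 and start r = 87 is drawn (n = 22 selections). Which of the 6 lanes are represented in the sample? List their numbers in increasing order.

1, 3, 5

Consecutive selections differ by k = 92, so their lane numbers differ by 92 mod 6 = 2.
gcd(92, 6) = 2, so the sample visits 6/2 = 3 distinct residues mod 6.
Start 87 is lane 3; the lanes hit are 1, 3, 5.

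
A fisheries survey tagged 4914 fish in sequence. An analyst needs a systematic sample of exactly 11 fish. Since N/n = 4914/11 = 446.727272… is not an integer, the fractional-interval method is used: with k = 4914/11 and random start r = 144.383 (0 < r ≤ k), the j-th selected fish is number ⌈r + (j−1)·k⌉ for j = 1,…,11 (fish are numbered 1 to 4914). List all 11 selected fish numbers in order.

j=1: r + 0k = 144.383 → ⌈·⌉ = 145
j=2: r + 1k = 591.110272… → ⌈·⌉ = 592
j=3: r + 2k = 1037.837545… → ⌈·⌉ = 1038
j=4: r + 3k = 1484.564818… → ⌈·⌉ = 1485
j=5: r + 4k = 1931.292090… → ⌈·⌉ = 1932
j=6: r + 5k = 2378.019363… → ⌈·⌉ = 2379
j=7: r + 6k = 2824.746636… → ⌈·⌉ = 2825
j=8: r + 7k = 3271.473909… → ⌈·⌉ = 3272
j=9: r + 8k = 3718.201181… → ⌈·⌉ = 3719
j=10: r + 9k = 4164.928454… → ⌈·⌉ = 4165
j=11: r + 10k = 4611.655727… → ⌈·⌉ = 4612

145, 592, 1038, 1485, 1932, 2379, 2825, 3272, 3719, 4165, 4612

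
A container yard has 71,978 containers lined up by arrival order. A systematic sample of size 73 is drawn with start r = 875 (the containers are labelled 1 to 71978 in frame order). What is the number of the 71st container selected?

69895

k = 71978/73 = 986
71st selection = r + (71−1)·k = 875 + 70×986 = 875 + 69020 = 69895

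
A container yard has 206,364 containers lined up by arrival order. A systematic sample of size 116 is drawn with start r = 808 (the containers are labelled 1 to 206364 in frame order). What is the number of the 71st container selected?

125338

k = 206364/116 = 1779
71st selection = r + (71−1)·k = 808 + 70×1779 = 808 + 124530 = 125338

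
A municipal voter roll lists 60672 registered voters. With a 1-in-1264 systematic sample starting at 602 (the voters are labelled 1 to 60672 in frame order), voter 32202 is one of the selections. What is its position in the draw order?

26

k = 1264
position = (32202 − 602)/1264 + 1 = 31600/1264 + 1 = 25 + 1 = 26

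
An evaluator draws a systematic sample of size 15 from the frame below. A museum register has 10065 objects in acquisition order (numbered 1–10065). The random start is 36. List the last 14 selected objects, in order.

k = N/n = 10065/15 = 671
2nd selection = 36 + 1×671 = 707
3rd: 707 + 671 = 1378
4th: 1378 + 671 = 2049
5th: 2049 + 671 = 2720
6th: 2720 + 671 = 3391
7th: 3391 + 671 = 4062
8th: 4062 + 671 = 4733
9th: 4733 + 671 = 5404
10th: 5404 + 671 = 6075
11th: 6075 + 671 = 6746
12th: 6746 + 671 = 7417
13th: 7417 + 671 = 8088
14th: 8088 + 671 = 8759
15th: 8759 + 671 = 9430

707, 1378, 2049, 2720, 3391, 4062, 4733, 5404, 6075, 6746, 7417, 8088, 8759, 9430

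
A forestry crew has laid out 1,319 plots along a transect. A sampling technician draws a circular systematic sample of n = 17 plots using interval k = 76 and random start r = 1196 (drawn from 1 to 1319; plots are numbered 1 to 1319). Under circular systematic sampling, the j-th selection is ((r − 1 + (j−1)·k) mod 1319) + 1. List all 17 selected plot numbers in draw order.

1196, 1272, 29, 105, 181, 257, 333, 409, 485, 561, 637, 713, 789, 865, 941, 1017, 1093

Selection 1: 1196
Selection 2: 1196 + 76 = 1272
Selection 3: 1272 + 76 = 1348 → 1348 − 1319 = 29
Selection 4: 29 + 76 = 105
Selection 5: 105 + 76 = 181
Selection 6: 181 + 76 = 257
Selection 7: 257 + 76 = 333
Selection 8: 333 + 76 = 409
Selection 9: 409 + 76 = 485
Selection 10: 485 + 76 = 561
Selection 11: 561 + 76 = 637
Selection 12: 637 + 76 = 713
Selection 13: 713 + 76 = 789
Selection 14: 789 + 76 = 865
Selection 15: 865 + 76 = 941
Selection 16: 941 + 76 = 1017
Selection 17: 1017 + 76 = 1093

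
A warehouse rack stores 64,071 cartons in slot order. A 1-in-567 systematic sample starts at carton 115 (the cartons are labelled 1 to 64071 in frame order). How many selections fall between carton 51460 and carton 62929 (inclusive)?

20

k = 567
First selection ≥ 51460: 115 + ⌈(51460−115)/567⌉·567 = 115 + 91×567 = 51712
Last selection ≤ 62929: 115 + ⌊(62929−115)/567⌋·567 = 115 + 110×567 = 62485
Count = 110 − 91 + 1 = 20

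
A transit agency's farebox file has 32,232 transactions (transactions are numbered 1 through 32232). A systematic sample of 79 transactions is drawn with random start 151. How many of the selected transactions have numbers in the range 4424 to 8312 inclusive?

k = 32232/79 = 408
First selection ≥ 4424: 151 + ⌈(4424−151)/408⌉·408 = 151 + 11×408 = 4639
Last selection ≤ 8312: 151 + ⌊(8312−151)/408⌋·408 = 151 + 20×408 = 8311
Count = 20 − 11 + 1 = 10

10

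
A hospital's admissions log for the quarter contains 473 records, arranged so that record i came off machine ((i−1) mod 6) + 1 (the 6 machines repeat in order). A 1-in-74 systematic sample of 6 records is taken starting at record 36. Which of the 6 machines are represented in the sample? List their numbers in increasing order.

2, 4, 6

Consecutive selections differ by k = 74, so their machine numbers differ by 74 mod 6 = 2.
gcd(74, 6) = 2, so the sample visits 6/2 = 3 distinct residues mod 6.
Start 36 is machine 6; the machines hit are 2, 4, 6.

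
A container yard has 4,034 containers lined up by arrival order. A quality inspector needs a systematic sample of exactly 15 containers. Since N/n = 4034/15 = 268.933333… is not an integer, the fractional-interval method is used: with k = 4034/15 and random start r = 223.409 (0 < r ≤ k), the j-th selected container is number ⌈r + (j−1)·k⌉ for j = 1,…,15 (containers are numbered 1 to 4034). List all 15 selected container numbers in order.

j=1: r + 0k = 223.409 → ⌈·⌉ = 224
j=2: r + 1k = 492.342333… → ⌈·⌉ = 493
j=3: r + 2k = 761.275666… → ⌈·⌉ = 762
j=4: r + 3k = 1030.209 → ⌈·⌉ = 1031
j=5: r + 4k = 1299.142333… → ⌈·⌉ = 1300
j=6: r + 5k = 1568.075666… → ⌈·⌉ = 1569
j=7: r + 6k = 1837.009 → ⌈·⌉ = 1838
j=8: r + 7k = 2105.942333… → ⌈·⌉ = 2106
j=9: r + 8k = 2374.875666… → ⌈·⌉ = 2375
j=10: r + 9k = 2643.809 → ⌈·⌉ = 2644
j=11: r + 10k = 2912.742333… → ⌈·⌉ = 2913
j=12: r + 11k = 3181.675666… → ⌈·⌉ = 3182
j=13: r + 12k = 3450.609 → ⌈·⌉ = 3451
j=14: r + 13k = 3719.542333… → ⌈·⌉ = 3720
j=15: r + 14k = 3988.475666… → ⌈·⌉ = 3989

224, 493, 762, 1031, 1300, 1569, 1838, 2106, 2375, 2644, 2913, 3182, 3451, 3720, 3989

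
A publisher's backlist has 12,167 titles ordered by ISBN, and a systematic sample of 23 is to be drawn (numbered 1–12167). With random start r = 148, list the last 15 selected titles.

4380, 4909, 5438, 5967, 6496, 7025, 7554, 8083, 8612, 9141, 9670, 10199, 10728, 11257, 11786

k = N/n = 12167/23 = 529
9th selection = 148 + 8×529 = 4380
10th: 4380 + 529 = 4909
11th: 4909 + 529 = 5438
12th: 5438 + 529 = 5967
13th: 5967 + 529 = 6496
14th: 6496 + 529 = 7025
15th: 7025 + 529 = 7554
16th: 7554 + 529 = 8083
17th: 8083 + 529 = 8612
18th: 8612 + 529 = 9141
19th: 9141 + 529 = 9670
20th: 9670 + 529 = 10199
21st: 10199 + 529 = 10728
22nd: 10728 + 529 = 11257
23rd: 11257 + 529 = 11786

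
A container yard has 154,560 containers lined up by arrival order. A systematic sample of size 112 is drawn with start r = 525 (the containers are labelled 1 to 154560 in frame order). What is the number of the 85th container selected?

116445

k = 154560/112 = 1380
85th selection = r + (85−1)·k = 525 + 84×1380 = 525 + 115920 = 116445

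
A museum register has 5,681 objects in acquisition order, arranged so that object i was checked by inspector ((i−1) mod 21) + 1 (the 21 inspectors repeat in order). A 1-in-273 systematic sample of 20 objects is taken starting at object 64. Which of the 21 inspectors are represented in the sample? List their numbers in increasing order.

Consecutive selections differ by k = 273, so their inspector numbers differ by 273 mod 21 = 0.
gcd(273, 21) = 21, so the sample visits 21/21 = 1 distinct residues mod 21.
Start 64 is inspector 1; the inspectors hit are 1.

1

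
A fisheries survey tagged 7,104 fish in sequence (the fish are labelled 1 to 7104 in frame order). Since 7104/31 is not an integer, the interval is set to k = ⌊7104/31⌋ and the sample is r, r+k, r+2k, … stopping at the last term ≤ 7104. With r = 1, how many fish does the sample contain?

32

k = ⌊7104/31⌋ = 229
Achieved size = ⌊(7104 − 1)/229⌋ + 1 = ⌊7103/229⌋ + 1 = 31 + 1 = 32
(last selection: 1 + 31×229 = 7100 ≤ 7104; next would be 7329 > 7104)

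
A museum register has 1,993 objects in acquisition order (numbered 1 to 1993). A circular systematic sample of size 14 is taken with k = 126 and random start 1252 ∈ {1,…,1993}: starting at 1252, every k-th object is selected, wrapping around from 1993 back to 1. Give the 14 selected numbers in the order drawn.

1252, 1378, 1504, 1630, 1756, 1882, 15, 141, 267, 393, 519, 645, 771, 897

Selection 1: 1252
Selection 2: 1252 + 126 = 1378
Selection 3: 1378 + 126 = 1504
Selection 4: 1504 + 126 = 1630
Selection 5: 1630 + 126 = 1756
Selection 6: 1756 + 126 = 1882
Selection 7: 1882 + 126 = 2008 → 2008 − 1993 = 15
Selection 8: 15 + 126 = 141
Selection 9: 141 + 126 = 267
Selection 10: 267 + 126 = 393
Selection 11: 393 + 126 = 519
Selection 12: 519 + 126 = 645
Selection 13: 645 + 126 = 771
Selection 14: 771 + 126 = 897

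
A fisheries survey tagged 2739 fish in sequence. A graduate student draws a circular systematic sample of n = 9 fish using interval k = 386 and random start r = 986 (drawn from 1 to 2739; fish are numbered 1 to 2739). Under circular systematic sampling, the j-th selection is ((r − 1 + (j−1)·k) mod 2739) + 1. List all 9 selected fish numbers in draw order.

Selection 1: 986
Selection 2: 986 + 386 = 1372
Selection 3: 1372 + 386 = 1758
Selection 4: 1758 + 386 = 2144
Selection 5: 2144 + 386 = 2530
Selection 6: 2530 + 386 = 2916 → 2916 − 2739 = 177
Selection 7: 177 + 386 = 563
Selection 8: 563 + 386 = 949
Selection 9: 949 + 386 = 1335

986, 1372, 1758, 2144, 2530, 177, 563, 949, 1335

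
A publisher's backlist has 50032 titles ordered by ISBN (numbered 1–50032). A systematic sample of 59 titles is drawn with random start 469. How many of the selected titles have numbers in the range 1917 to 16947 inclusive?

k = 50032/59 = 848
First selection ≥ 1917: 469 + ⌈(1917−469)/848⌉·848 = 469 + 2×848 = 2165
Last selection ≤ 16947: 469 + ⌊(16947−469)/848⌋·848 = 469 + 19×848 = 16581
Count = 19 − 2 + 1 = 18

18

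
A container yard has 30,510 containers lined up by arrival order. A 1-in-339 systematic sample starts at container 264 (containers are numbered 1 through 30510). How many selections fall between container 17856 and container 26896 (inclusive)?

k = 339
First selection ≥ 17856: 264 + ⌈(17856−264)/339⌉·339 = 264 + 52×339 = 17892
Last selection ≤ 26896: 264 + ⌊(26896−264)/339⌋·339 = 264 + 78×339 = 26706
Count = 78 − 52 + 1 = 27

27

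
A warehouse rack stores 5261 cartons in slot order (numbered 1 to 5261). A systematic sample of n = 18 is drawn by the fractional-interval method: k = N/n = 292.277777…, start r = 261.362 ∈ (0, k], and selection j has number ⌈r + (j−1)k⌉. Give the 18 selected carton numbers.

j=1: r + 0k = 261.362 → ⌈·⌉ = 262
j=2: r + 1k = 553.639777… → ⌈·⌉ = 554
j=3: r + 2k = 845.917555… → ⌈·⌉ = 846
j=4: r + 3k = 1138.195333… → ⌈·⌉ = 1139
j=5: r + 4k = 1430.473111… → ⌈·⌉ = 1431
j=6: r + 5k = 1722.750888… → ⌈·⌉ = 1723
j=7: r + 6k = 2015.028666… → ⌈·⌉ = 2016
j=8: r + 7k = 2307.306444… → ⌈·⌉ = 2308
j=9: r + 8k = 2599.584222… → ⌈·⌉ = 2600
j=10: r + 9k = 2891.862 → ⌈·⌉ = 2892
j=11: r + 10k = 3184.139777… → ⌈·⌉ = 3185
j=12: r + 11k = 3476.417555… → ⌈·⌉ = 3477
j=13: r + 12k = 3768.695333… → ⌈·⌉ = 3769
j=14: r + 13k = 4060.973111… → ⌈·⌉ = 4061
j=15: r + 14k = 4353.250888… → ⌈·⌉ = 4354
j=16: r + 15k = 4645.528666… → ⌈·⌉ = 4646
j=17: r + 16k = 4937.806444… → ⌈·⌉ = 4938
j=18: r + 17k = 5230.084222… → ⌈·⌉ = 5231

262, 554, 846, 1139, 1431, 1723, 2016, 2308, 2600, 2892, 3185, 3477, 3769, 4061, 4354, 4646, 4938, 5231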